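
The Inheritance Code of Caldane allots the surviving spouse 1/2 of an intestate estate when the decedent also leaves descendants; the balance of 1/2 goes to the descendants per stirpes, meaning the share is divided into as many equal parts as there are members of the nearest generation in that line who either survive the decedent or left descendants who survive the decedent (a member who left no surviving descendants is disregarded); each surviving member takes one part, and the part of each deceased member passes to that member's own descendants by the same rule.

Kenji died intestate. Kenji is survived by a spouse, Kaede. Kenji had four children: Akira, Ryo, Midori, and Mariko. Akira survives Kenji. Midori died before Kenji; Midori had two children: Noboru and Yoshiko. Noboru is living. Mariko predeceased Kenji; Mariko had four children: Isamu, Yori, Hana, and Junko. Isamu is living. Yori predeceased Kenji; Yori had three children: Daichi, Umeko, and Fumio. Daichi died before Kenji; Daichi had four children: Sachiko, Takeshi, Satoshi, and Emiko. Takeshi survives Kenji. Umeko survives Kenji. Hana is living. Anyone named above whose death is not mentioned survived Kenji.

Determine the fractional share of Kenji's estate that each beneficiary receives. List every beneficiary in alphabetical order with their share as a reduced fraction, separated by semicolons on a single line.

Kaede, as surviving spouse, takes 1/2.
The remaining 1/2 passes to Kenji's descendants per stirpes.
The 1/2 is divided into 4 equal shares of 1/8 among Akira, Ryo, Midori, Mariko.
Akira is living and takes 1/8.
Ryo is living and takes 1/8.
Midori predeceased; the 1/8 allotted to Midori's branch passes to Midori's issue by representation.
The 1/8 is divided into 2 equal shares of 1/16 among Noboru, Yoshiko.
Noboru is living and takes 1/16.
Yoshiko is living and takes 1/16.
Mariko predeceased; the 1/8 allotted to Mariko's branch passes to Mariko's issue by representation.
The 1/8 is divided into 4 equal shares of 1/32 among Isamu, Yori, Hana, Junko.
Isamu is living and takes 1/32.
Yori predeceased; the 1/32 allotted to Yori's branch passes to Yori's issue by representation.
The 1/32 is divided into 3 equal shares of 1/96 among Daichi, Umeko, Fumio.
Daichi predeceased; the 1/96 allotted to Daichi's branch passes to Daichi's issue by representation.
The 1/96 is divided into 4 equal shares of 1/384 among Sachiko, Takeshi, Satoshi, Emiko.
Sachiko is living and takes 1/384.
Takeshi is living and takes 1/384.
Satoshi is living and takes 1/384.
Emiko is living and takes 1/384.
Umeko is living and takes 1/96.
Fumio is living and takes 1/96.
Hana is living and takes 1/32.
Junko is living and takes 1/32.

Akira 1/8; Emiko 1/384; Fumio 1/96; Hana 1/32; Isamu 1/32; Junko 1/32; Kaede 1/2; Noboru 1/16; Ryo 1/8; Sachiko 1/384; Satoshi 1/384; Takeshi 1/384; Umeko 1/96; Yoshiko 1/16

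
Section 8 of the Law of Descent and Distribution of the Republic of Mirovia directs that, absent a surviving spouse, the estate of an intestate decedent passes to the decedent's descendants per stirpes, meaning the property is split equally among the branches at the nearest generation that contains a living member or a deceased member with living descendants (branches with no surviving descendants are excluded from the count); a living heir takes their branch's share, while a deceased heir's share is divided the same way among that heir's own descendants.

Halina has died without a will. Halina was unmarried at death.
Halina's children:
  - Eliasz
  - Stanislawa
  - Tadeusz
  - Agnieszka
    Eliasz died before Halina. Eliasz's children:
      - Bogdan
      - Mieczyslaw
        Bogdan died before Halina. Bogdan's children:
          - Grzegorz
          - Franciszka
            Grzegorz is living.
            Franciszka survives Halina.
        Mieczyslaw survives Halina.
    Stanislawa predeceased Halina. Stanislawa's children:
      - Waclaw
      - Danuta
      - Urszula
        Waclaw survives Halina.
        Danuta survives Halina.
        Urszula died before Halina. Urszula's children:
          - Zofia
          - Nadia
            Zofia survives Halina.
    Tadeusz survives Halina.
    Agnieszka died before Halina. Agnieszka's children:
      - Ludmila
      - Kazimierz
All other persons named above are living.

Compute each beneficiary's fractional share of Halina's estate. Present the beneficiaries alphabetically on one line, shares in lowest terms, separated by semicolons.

There is no surviving spouse, so the entire estate passes to Halina's descendants per stirpes.
The estate is divided into 4 equal shares of 1/4 among Eliasz, Stanislawa, Tadeusz, Agnieszka.
Eliasz predeceased; the 1/4 allotted to Eliasz's branch passes to Eliasz's issue by representation.
The 1/4 is divided into 2 equal shares of 1/8 among Bogdan, Mieczyslaw.
Bogdan predeceased; the 1/8 allotted to Bogdan's branch passes to Bogdan's issue by representation.
The 1/8 is divided into 2 equal shares of 1/16 among Grzegorz, Franciszka.
Grzegorz is living and takes 1/16.
Franciszka is living and takes 1/16.
Mieczyslaw is living and takes 1/8.
Stanislawa predeceased; the 1/4 allotted to Stanislawa's branch passes to Stanislawa's issue by representation.
The 1/4 is divided into 3 equal shares of 1/12 among Waclaw, Danuta, Urszula.
Waclaw is living and takes 1/12.
Danuta is living and takes 1/12.
Urszula predeceased; the 1/12 allotted to Urszula's branch passes to Urszula's issue by representation.
The 1/12 is divided into 2 equal shares of 1/24 among Zofia, Nadia.
Zofia is living and takes 1/24.
Nadia is living and takes 1/24.
Tadeusz is living and takes 1/4.
Agnieszka predeceased; the 1/4 allotted to Agnieszka's branch passes to Agnieszka's issue by representation.
The 1/4 is divided into 2 equal shares of 1/8 among Ludmila, Kazimierz.
Ludmila is living and takes 1/8.
Kazimierz is living and takes 1/8.

Danuta 1/12; Franciszka 1/16; Grzegorz 1/16; Kazimierz 1/8; Ludmila 1/8; Mieczyslaw 1/8; Nadia 1/24; Tadeusz 1/4; Waclaw 1/12; Zofia 1/24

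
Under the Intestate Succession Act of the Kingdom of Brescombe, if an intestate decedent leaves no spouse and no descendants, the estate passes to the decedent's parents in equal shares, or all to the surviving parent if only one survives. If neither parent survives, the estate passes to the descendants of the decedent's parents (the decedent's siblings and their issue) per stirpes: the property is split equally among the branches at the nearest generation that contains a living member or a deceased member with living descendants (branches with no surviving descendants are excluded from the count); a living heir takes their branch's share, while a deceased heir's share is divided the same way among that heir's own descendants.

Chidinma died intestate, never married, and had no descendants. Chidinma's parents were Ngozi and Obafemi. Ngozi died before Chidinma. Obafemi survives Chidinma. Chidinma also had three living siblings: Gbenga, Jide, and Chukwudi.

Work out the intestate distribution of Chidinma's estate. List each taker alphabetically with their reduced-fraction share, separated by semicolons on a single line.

Obafemi 1

Only one parent, Obafemi, survives, so Obafemi takes the entire estate. The siblings take nothing because a surviving parent has priority.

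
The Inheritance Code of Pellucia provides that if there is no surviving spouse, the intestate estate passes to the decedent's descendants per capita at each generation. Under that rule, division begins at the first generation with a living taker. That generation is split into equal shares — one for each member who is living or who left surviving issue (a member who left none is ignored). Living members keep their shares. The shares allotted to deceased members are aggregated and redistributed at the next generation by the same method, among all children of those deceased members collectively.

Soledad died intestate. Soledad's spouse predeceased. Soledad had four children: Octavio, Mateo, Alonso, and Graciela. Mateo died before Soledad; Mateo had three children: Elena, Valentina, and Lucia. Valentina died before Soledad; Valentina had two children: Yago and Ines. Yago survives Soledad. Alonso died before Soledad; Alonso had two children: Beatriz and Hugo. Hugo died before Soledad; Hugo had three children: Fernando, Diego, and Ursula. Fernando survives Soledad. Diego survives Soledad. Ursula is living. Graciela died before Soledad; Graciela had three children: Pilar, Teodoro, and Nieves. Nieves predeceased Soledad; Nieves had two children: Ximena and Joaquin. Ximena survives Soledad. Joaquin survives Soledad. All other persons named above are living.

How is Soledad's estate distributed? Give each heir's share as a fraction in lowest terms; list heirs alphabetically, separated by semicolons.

Beatriz 3/32; Diego 9/224; Elena 3/32; Fernando 9/224; Ines 9/224; Joaquin 9/224; Lucia 3/32; Octavio 1/4; Pilar 3/32; Teodoro 3/32; Ursula 9/224; Ximena 9/224; Yago 9/224

There is no surviving spouse, so the entire estate passes to Soledad's descendants per capita at each generation.
At generation 1 (Octavio, Mateo, Alonso, Graciela) there are 4 shares of (1)/4 = 1/4 each.
Living: Octavio — each takes 1/4.
Deceased: Mateo, Alonso, and Graciela. Their combined 3/4 is pooled and carried to generation 2.
At generation 2 (Elena, Valentina, Lucia, Beatriz, Hugo, Pilar, Teodoro, Nieves) there are 8 shares of (3/4)/8 = 3/32 each.
Living: Elena, Lucia, Beatriz, Pilar, and Teodoro — each takes 3/32.
Deceased: Valentina, Hugo, and Nieves. Their combined 9/32 is pooled and carried to generation 3.
At generation 3 (Yago, Ines, Fernando, Diego, Ursula, Ximena, Joaquin) there are 7 shares of (9/32)/7 = 9/224 each.
Living: Yago, Ines, Fernando, Diego, Ursula, Ximena, and Joaquin — each takes 9/224.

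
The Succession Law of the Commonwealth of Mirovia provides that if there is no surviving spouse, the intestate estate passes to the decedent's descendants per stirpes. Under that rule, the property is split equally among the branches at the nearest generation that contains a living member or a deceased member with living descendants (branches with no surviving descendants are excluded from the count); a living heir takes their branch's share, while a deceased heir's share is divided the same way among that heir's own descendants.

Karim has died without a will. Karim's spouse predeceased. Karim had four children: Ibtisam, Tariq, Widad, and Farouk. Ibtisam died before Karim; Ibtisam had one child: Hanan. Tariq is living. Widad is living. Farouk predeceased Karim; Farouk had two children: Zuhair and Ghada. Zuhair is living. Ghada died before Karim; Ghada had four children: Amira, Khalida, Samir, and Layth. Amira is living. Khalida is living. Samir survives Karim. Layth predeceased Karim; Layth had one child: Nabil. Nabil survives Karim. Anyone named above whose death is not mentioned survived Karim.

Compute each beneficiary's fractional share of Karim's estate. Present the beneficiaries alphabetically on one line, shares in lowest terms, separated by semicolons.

There is no surviving spouse, so the entire estate passes to Karim's descendants per stirpes.
The estate is divided into 4 equal shares of 1/4 among Ibtisam, Tariq, Widad, Farouk.
Ibtisam predeceased; the 1/4 allotted to Ibtisam's branch passes to Ibtisam's issue by representation.
Hanan is the sole taker at this level and receives the full 1/4.
Tariq is living and takes 1/4.
Widad is living and takes 1/4.
Farouk predeceased; the 1/4 allotted to Farouk's branch passes to Farouk's issue by representation.
The 1/4 is divided into 2 equal shares of 1/8 among Zuhair, Ghada.
Zuhair is living and takes 1/8.
Ghada predeceased; the 1/8 allotted to Ghada's branch passes to Ghada's issue by representation.
The 1/8 is divided into 4 equal shares of 1/32 among Amira, Khalida, Samir, Layth.
Amira is living and takes 1/32.
Khalida is living and takes 1/32.
Samir is living and takes 1/32.
Layth predeceased; the 1/32 allotted to Layth's branch passes to Layth's issue by representation.
Nabil is the sole taker at this level and receives the full 1/32.

Amira 1/32; Hanan 1/4; Khalida 1/32; Nabil 1/32; Samir 1/32; Tariq 1/4; Widad 1/4; Zuhair 1/8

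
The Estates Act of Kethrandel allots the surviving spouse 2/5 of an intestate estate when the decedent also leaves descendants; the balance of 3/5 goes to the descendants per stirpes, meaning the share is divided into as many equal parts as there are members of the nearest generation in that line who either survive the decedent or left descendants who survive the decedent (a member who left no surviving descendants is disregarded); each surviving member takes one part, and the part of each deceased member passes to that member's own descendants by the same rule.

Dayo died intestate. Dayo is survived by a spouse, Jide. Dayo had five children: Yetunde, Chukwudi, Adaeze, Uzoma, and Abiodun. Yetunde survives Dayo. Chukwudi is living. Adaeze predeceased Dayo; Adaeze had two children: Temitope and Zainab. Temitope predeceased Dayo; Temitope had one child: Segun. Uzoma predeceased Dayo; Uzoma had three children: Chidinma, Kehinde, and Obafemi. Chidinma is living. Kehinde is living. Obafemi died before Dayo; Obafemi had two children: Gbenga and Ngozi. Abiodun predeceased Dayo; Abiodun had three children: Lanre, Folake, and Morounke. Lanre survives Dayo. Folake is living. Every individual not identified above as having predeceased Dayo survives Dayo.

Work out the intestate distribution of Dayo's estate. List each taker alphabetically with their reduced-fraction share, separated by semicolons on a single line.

Chidinma 1/25; Chukwudi 3/25; Folake 1/25; Gbenga 1/50; Jide 2/5; Kehinde 1/25; Lanre 1/25; Morounke 1/25; Ngozi 1/50; Segun 3/50; Yetunde 3/25; Zainab 3/50

Jide, as surviving spouse, takes 2/5.
The remaining 3/5 passes to Dayo's descendants per stirpes.
The 3/5 is divided into 5 equal shares of 3/25 among Yetunde, Chukwudi, Adaeze, Uzoma, Abiodun.
Yetunde is living and takes 3/25.
Chukwudi is living and takes 3/25.
Adaeze predeceased; the 3/25 allotted to Adaeze's branch passes to Adaeze's issue by representation.
The 3/25 is divided into 2 equal shares of 3/50 among Temitope, Zainab.
Temitope predeceased; the 3/50 allotted to Temitope's branch passes to Temitope's issue by representation.
Segun is the sole taker at this level and receives the full 3/50.
Zainab is living and takes 3/50.
Uzoma predeceased; the 3/25 allotted to Uzoma's branch passes to Uzoma's issue by representation.
The 3/25 is divided into 3 equal shares of 1/25 among Chidinma, Kehinde, Obafemi.
Chidinma is living and takes 1/25.
Kehinde is living and takes 1/25.
Obafemi predeceased; the 1/25 allotted to Obafemi's branch passes to Obafemi's issue by representation.
The 1/25 is divided into 2 equal shares of 1/50 among Gbenga, Ngozi.
Gbenga is living and takes 1/50.
Ngozi is living and takes 1/50.
Abiodun predeceased; the 3/25 allotted to Abiodun's branch passes to Abiodun's issue by representation.
The 3/25 is divided into 3 equal shares of 1/25 among Lanre, Folake, Morounke.
Lanre is living and takes 1/25.
Folake is living and takes 1/25.
Morounke is living and takes 1/25.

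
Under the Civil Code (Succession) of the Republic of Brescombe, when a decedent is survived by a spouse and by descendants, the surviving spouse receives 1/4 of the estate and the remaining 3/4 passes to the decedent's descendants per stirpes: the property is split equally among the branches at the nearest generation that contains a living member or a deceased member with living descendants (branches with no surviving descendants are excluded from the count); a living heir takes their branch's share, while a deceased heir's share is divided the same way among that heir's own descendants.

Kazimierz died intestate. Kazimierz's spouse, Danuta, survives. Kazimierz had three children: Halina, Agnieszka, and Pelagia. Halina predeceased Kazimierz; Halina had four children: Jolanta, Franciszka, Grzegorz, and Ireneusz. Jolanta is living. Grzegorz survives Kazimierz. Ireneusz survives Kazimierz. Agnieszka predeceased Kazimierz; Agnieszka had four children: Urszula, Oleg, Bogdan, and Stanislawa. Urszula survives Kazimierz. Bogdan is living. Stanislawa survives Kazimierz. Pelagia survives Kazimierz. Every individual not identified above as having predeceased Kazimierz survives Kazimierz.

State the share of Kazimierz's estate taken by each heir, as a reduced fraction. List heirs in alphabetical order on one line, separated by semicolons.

Danuta, as surviving spouse, takes 1/4.
The remaining 3/4 passes to Kazimierz's descendants per stirpes.
The 3/4 is divided into 3 equal shares of 1/4 among Halina, Agnieszka, Pelagia.
Halina predeceased; the 1/4 allotted to Halina's branch passes to Halina's issue by representation.
The 1/4 is divided into 4 equal shares of 1/16 among Jolanta, Franciszka, Grzegorz, Ireneusz.
Jolanta is living and takes 1/16.
Franciszka is living and takes 1/16.
Grzegorz is living and takes 1/16.
Ireneusz is living and takes 1/16.
Agnieszka predeceased; the 1/4 allotted to Agnieszka's branch passes to Agnieszka's issue by representation.
The 1/4 is divided into 4 equal shares of 1/16 among Urszula, Oleg, Bogdan, Stanislawa.
Urszula is living and takes 1/16.
Oleg is living and takes 1/16.
Bogdan is living and takes 1/16.
Stanislawa is living and takes 1/16.
Pelagia is living and takes 1/4.

Bogdan 1/16; Danuta 1/4; Franciszka 1/16; Grzegorz 1/16; Ireneusz 1/16; Jolanta 1/16; Oleg 1/16; Pelagia 1/4; Stanislawa 1/16; Urszula 1/16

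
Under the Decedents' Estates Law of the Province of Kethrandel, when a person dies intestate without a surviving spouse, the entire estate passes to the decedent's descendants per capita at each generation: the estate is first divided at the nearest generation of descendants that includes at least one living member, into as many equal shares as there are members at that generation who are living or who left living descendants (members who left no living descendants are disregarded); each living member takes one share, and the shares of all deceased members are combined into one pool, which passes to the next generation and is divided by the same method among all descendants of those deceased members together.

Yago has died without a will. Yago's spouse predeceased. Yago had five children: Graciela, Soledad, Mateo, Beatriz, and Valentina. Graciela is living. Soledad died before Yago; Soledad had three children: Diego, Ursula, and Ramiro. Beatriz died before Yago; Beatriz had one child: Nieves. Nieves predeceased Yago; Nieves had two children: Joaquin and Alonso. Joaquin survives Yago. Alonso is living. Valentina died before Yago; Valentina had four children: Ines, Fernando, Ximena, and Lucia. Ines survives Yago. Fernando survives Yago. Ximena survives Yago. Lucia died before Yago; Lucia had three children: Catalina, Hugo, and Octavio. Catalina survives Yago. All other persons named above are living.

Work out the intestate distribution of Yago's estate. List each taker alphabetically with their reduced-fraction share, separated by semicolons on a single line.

Alonso 3/100; Catalina 3/100; Diego 3/40; Fernando 3/40; Graciela 1/5; Hugo 3/100; Ines 3/40; Joaquin 3/100; Mateo 1/5; Octavio 3/100; Ramiro 3/40; Ursula 3/40; Ximena 3/40

There is no surviving spouse, so the entire estate passes to Yago's descendants per capita at each generation.
At generation 1 (Graciela, Soledad, Mateo, Beatriz, Valentina) there are 5 shares of (1)/5 = 1/5 each.
Living: Graciela and Mateo — each takes 1/5.
Deceased: Soledad, Beatriz, and Valentina. Their combined 3/5 is pooled and carried to generation 2.
At generation 2 (Diego, Ursula, Ramiro, Nieves, Ines, Fernando, Ximena, Lucia) there are 8 shares of (3/5)/8 = 3/40 each.
Living: Diego, Ursula, Ramiro, Ines, Fernando, and Ximena — each takes 3/40.
Deceased: Nieves and Lucia. Their combined 3/20 is pooled and carried to generation 3.
At generation 3 (Joaquin, Alonso, Catalina, Hugo, Octavio) there are 5 shares of (3/20)/5 = 3/100 each.
Living: Joaquin, Alonso, Catalina, Hugo, and Octavio — each takes 3/100.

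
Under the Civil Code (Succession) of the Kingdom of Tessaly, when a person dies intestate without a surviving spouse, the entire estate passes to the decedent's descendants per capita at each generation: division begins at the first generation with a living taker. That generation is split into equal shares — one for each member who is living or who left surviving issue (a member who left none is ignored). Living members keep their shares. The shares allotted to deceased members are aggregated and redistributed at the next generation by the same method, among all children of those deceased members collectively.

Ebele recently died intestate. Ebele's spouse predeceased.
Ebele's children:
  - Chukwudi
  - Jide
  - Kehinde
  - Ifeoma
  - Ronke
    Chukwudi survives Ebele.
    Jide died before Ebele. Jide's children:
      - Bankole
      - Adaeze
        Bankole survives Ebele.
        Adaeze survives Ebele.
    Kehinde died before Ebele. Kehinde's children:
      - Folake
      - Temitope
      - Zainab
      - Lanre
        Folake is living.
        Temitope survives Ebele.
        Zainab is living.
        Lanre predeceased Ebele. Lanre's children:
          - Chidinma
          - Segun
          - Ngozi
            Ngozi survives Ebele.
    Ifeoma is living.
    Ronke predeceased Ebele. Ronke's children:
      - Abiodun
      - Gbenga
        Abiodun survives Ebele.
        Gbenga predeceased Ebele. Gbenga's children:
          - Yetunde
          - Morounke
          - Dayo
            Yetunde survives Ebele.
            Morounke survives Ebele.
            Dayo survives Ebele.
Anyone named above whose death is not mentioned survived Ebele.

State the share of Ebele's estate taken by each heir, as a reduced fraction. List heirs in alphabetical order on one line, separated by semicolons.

Abiodun 3/40; Adaeze 3/40; Bankole 3/40; Chidinma 1/40; Chukwudi 1/5; Dayo 1/40; Folake 3/40; Ifeoma 1/5; Morounke 1/40; Ngozi 1/40; Segun 1/40; Temitope 3/40; Yetunde 1/40; Zainab 3/40

There is no surviving spouse, so the entire estate passes to Ebele's descendants per capita at each generation.
At generation 1 (Chukwudi, Jide, Kehinde, Ifeoma, Ronke) there are 5 shares of (1)/5 = 1/5 each.
Living: Chukwudi and Ifeoma — each takes 1/5.
Deceased: Jide, Kehinde, and Ronke. Their combined 3/5 is pooled and carried to generation 2.
At generation 2 (Bankole, Adaeze, Folake, Temitope, Zainab, Lanre, Abiodun, Gbenga) there are 8 shares of (3/5)/8 = 3/40 each.
Living: Bankole, Adaeze, Folake, Temitope, Zainab, and Abiodun — each takes 3/40.
Deceased: Lanre and Gbenga. Their combined 3/20 is pooled and carried to generation 3.
At generation 3 (Chidinma, Segun, Ngozi, Yetunde, Morounke, Dayo) there are 6 shares of (3/20)/6 = 1/40 each.
Living: Chidinma, Segun, Ngozi, Yetunde, Morounke, and Dayo — each takes 1/40.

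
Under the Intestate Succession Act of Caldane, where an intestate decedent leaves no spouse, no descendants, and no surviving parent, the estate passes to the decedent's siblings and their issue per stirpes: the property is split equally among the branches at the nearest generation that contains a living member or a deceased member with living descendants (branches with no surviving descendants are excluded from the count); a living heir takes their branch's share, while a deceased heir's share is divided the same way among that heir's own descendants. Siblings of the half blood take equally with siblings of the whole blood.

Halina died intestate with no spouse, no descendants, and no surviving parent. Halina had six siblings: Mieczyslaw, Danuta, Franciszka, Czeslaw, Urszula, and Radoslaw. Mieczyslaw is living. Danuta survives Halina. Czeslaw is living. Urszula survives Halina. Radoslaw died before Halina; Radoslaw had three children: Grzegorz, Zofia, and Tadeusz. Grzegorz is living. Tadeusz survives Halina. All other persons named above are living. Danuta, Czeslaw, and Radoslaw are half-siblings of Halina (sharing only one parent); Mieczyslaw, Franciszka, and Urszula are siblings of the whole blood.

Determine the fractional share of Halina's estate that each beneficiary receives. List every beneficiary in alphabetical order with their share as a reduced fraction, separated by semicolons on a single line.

Czeslaw 1/6; Danuta 1/6; Franciszka 1/6; Grzegorz 1/18; Mieczyslaw 1/6; Tadeusz 1/18; Urszula 1/6; Zofia 1/18

No spouse, descendants, or parent survives, so the estate passes to Halina's siblings per stirpes.
Half-blood and whole-blood siblings take equally under the stated rule.
The estate is divided into 6 equal shares of 1/6 among Mieczyslaw, Danuta, Franciszka, Czeslaw, Urszula, Radoslaw.
Mieczyslaw is living and takes 1/6.
Danuta is living and takes 1/6.
Franciszka is living and takes 1/6.
Czeslaw is living and takes 1/6.
Urszula is living and takes 1/6.
Radoslaw predeceased; the 1/6 allotted to Radoslaw's branch passes to Radoslaw's issue by representation.
The 1/6 is divided into 3 equal shares of 1/18 among Grzegorz, Zofia, Tadeusz.
Grzegorz is living and takes 1/18.
Zofia is living and takes 1/18.
Tadeusz is living and takes 1/18.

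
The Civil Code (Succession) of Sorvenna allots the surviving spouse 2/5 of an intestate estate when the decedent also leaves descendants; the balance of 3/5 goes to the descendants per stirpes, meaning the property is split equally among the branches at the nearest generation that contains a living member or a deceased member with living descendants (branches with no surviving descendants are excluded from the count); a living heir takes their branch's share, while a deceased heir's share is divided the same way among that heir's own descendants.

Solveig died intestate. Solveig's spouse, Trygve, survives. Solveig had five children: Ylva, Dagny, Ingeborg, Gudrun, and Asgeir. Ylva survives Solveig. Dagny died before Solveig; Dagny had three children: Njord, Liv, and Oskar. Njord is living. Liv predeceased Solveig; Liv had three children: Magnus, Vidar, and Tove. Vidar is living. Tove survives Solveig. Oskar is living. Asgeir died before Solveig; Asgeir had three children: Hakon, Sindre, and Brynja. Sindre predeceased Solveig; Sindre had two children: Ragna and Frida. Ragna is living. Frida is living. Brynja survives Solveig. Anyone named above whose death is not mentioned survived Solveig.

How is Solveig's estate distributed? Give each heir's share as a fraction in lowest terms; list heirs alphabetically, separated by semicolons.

Brynja 1/25; Frida 1/50; Gudrun 3/25; Hakon 1/25; Ingeborg 3/25; Magnus 1/75; Njord 1/25; Oskar 1/25; Ragna 1/50; Tove 1/75; Trygve 2/5; Vidar 1/75; Ylva 3/25

Trygve, as surviving spouse, takes 2/5.
The remaining 3/5 passes to Solveig's descendants per stirpes.
The 3/5 is divided into 5 equal shares of 3/25 among Ylva, Dagny, Ingeborg, Gudrun, Asgeir.
Ylva is living and takes 3/25.
Dagny predeceased; the 3/25 allotted to Dagny's branch passes to Dagny's issue by representation.
The 3/25 is divided into 3 equal shares of 1/25 among Njord, Liv, Oskar.
Njord is living and takes 1/25.
Liv predeceased; the 1/25 allotted to Liv's branch passes to Liv's issue by representation.
The 1/25 is divided into 3 equal shares of 1/75 among Magnus, Vidar, Tove.
Magnus is living and takes 1/75.
Vidar is living and takes 1/75.
Tove is living and takes 1/75.
Oskar is living and takes 1/25.
Ingeborg is living and takes 3/25.
Gudrun is living and takes 3/25.
Asgeir predeceased; the 3/25 allotted to Asgeir's branch passes to Asgeir's issue by representation.
The 3/25 is divided into 3 equal shares of 1/25 among Hakon, Sindre, Brynja.
Hakon is living and takes 1/25.
Sindre predeceased; the 1/25 allotted to Sindre's branch passes to Sindre's issue by representation.
The 1/25 is divided into 2 equal shares of 1/50 among Ragna, Frida.
Ragna is living and takes 1/50.
Frida is living and takes 1/50.
Brynja is living and takes 1/25.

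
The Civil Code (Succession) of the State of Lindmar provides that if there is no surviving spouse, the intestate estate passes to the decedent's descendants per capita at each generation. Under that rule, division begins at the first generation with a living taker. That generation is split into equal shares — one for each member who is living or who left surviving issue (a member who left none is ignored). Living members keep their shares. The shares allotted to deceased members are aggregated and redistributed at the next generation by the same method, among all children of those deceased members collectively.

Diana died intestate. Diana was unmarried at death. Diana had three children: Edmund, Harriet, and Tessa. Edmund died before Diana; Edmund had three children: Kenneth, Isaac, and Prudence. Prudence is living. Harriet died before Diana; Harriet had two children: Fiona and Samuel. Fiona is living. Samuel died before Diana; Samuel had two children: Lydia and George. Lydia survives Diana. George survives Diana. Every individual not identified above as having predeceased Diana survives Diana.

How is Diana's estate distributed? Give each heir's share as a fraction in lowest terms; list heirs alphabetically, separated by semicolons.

Fiona 2/15; George 1/15; Isaac 2/15; Kenneth 2/15; Lydia 1/15; Prudence 2/15; Tessa 1/3

There is no surviving spouse, so the entire estate passes to Diana's descendants per capita at each generation.
At generation 1 (Edmund, Harriet, Tessa) there are 3 shares of (1)/3 = 1/3 each.
Living: Tessa — each takes 1/3.
Deceased: Edmund and Harriet. Their combined 2/3 is pooled and carried to generation 2.
At generation 2 (Kenneth, Isaac, Prudence, Fiona, Samuel) there are 5 shares of (2/3)/5 = 2/15 each.
Living: Kenneth, Isaac, Prudence, and Fiona — each takes 2/15.
Deceased: Samuel. That 2/15 share is carried to generation 3.
At generation 3 (Lydia, George) there are 2 shares of (2/15)/2 = 1/15 each.
Living: Lydia and George — each takes 1/15.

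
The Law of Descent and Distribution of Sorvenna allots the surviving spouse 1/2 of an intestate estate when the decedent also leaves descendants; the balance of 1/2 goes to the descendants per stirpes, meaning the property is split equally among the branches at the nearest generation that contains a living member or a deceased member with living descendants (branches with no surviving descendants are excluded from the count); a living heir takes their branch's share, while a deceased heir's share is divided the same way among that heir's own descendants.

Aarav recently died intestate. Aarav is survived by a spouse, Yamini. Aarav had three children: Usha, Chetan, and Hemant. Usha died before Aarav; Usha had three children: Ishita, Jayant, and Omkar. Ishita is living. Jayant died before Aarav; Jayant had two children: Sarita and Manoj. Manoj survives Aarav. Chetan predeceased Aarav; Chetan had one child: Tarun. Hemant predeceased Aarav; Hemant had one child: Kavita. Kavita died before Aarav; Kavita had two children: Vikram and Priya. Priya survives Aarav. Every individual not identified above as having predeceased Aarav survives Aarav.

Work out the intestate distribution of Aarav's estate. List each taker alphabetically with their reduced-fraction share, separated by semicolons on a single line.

Yamini, as surviving spouse, takes 1/2.
The remaining 1/2 passes to Aarav's descendants per stirpes.
The 1/2 is divided into 3 equal shares of 1/6 among Usha, Chetan, Hemant.
Usha predeceased; the 1/6 allotted to Usha's branch passes to Usha's issue by representation.
The 1/6 is divided into 3 equal shares of 1/18 among Ishita, Jayant, Omkar.
Ishita is living and takes 1/18.
Jayant predeceased; the 1/18 allotted to Jayant's branch passes to Jayant's issue by representation.
The 1/18 is divided into 2 equal shares of 1/36 among Sarita, Manoj.
Sarita is living and takes 1/36.
Manoj is living and takes 1/36.
Omkar is living and takes 1/18.
Chetan predeceased; the 1/6 allotted to Chetan's branch passes to Chetan's issue by representation.
Tarun is the sole taker at this level and receives the full 1/6.
Hemant predeceased; the 1/6 allotted to Hemant's branch passes to Hemant's issue by representation.
Kavita's line is the sole branch at this level, so the full 1/6 passes to Kavita's issue by representation.
The 1/6 is divided into 2 equal shares of 1/12 among Vikram, Priya.
Vikram is living and takes 1/12.
Priya is living and takes 1/12.

Ishita 1/18; Manoj 1/36; Omkar 1/18; Priya 1/12; Sarita 1/36; Tarun 1/6; Vikram 1/12; Yamini 1/2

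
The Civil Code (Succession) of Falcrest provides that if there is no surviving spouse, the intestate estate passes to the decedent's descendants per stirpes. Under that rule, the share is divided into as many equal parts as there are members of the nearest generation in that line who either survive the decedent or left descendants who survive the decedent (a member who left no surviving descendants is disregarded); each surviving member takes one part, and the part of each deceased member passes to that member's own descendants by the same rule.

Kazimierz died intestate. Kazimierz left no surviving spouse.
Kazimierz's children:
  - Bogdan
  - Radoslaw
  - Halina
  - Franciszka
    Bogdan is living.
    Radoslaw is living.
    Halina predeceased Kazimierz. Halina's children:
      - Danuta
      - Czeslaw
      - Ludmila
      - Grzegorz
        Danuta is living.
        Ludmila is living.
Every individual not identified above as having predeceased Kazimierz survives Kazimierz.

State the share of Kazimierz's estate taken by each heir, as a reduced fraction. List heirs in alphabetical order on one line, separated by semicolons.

Bogdan 1/4; Czeslaw 1/16; Danuta 1/16; Franciszka 1/4; Grzegorz 1/16; Ludmila 1/16; Radoslaw 1/4

There is no surviving spouse, so the entire estate passes to Kazimierz's descendants per stirpes.
The estate is divided into 4 equal shares of 1/4 among Bogdan, Radoslaw, Halina, Franciszka.
Bogdan is living and takes 1/4.
Radoslaw is living and takes 1/4.
Halina predeceased; the 1/4 allotted to Halina's branch passes to Halina's issue by representation.
The 1/4 is divided into 4 equal shares of 1/16 among Danuta, Czeslaw, Ludmila, Grzegorz.
Danuta is living and takes 1/16.
Czeslaw is living and takes 1/16.
Ludmila is living and takes 1/16.
Grzegorz is living and takes 1/16.
Franciszka is living and takes 1/4.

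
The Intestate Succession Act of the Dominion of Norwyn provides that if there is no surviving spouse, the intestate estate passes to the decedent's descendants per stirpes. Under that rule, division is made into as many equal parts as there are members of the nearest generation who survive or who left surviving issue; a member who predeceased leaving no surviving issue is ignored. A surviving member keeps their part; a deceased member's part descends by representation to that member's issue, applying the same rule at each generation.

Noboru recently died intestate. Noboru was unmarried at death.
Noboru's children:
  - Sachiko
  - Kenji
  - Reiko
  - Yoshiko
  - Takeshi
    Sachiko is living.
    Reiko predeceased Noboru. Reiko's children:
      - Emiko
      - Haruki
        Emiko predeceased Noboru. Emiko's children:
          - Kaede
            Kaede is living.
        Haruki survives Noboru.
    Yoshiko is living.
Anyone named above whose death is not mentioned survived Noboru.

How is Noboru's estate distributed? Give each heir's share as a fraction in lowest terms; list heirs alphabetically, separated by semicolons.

There is no surviving spouse, so the entire estate passes to Noboru's descendants per stirpes.
The estate is divided into 5 equal shares of 1/5 among Sachiko, Kenji, Reiko, Yoshiko, Takeshi.
Sachiko is living and takes 1/5.
Kenji is living and takes 1/5.
Reiko predeceased; the 1/5 allotted to Reiko's branch passes to Reiko's issue by representation.
The 1/5 is divided into 2 equal shares of 1/10 among Emiko, Haruki.
Emiko predeceased; the 1/10 allotted to Emiko's branch passes to Emiko's issue by representation.
Kaede is the sole taker at this level and receives the full 1/10.
Haruki is living and takes 1/10.
Yoshiko is living and takes 1/5.
Takeshi is living and takes 1/5.

Haruki 1/10; Kaede 1/10; Kenji 1/5; Sachiko 1/5; Takeshi 1/5; Yoshiko 1/5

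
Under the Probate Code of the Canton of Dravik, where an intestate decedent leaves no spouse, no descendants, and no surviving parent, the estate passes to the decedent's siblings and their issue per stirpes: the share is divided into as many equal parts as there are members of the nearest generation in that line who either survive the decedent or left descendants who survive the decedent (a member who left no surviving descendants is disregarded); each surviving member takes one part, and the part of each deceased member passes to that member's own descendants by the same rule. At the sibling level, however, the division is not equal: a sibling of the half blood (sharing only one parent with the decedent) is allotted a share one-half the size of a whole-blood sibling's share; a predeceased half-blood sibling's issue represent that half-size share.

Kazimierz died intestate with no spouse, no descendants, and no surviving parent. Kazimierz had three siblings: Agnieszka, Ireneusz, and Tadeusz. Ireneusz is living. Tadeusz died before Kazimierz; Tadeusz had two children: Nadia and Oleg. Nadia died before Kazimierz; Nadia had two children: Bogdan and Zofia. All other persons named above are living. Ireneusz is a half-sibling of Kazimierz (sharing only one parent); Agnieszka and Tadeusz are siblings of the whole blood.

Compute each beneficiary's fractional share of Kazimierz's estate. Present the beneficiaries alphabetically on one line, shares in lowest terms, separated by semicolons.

Agnieszka 2/5; Bogdan 1/10; Ireneusz 1/5; Oleg 1/5; Zofia 1/10

No spouse, descendants, or parent survives, so the estate passes to Kazimierz's siblings per stirpes.
Half-blood siblings count for one-half the weight of whole-blood siblings at the initial division.
Dividing 1 in proportion to weights (total weight 5/2): Agnieszka (weight 1) → 2/5; Ireneusz (weight 1/2) → 1/5; Tadeusz (weight 1) → 2/5.
Agnieszka is living and takes 2/5.
Ireneusz is living and takes 1/5.
Tadeusz predeceased; the 2/5 allotted to Tadeusz's branch passes to Tadeusz's issue by representation.
The 2/5 is divided into 2 equal shares of 1/5 among Nadia, Oleg.
Nadia predeceased; the 1/5 allotted to Nadia's branch passes to Nadia's issue by representation.
The 1/5 is divided into 2 equal shares of 1/10 among Bogdan, Zofia.
Bogdan is living and takes 1/10.
Zofia is living and takes 1/10.
Oleg is living and takes 1/5.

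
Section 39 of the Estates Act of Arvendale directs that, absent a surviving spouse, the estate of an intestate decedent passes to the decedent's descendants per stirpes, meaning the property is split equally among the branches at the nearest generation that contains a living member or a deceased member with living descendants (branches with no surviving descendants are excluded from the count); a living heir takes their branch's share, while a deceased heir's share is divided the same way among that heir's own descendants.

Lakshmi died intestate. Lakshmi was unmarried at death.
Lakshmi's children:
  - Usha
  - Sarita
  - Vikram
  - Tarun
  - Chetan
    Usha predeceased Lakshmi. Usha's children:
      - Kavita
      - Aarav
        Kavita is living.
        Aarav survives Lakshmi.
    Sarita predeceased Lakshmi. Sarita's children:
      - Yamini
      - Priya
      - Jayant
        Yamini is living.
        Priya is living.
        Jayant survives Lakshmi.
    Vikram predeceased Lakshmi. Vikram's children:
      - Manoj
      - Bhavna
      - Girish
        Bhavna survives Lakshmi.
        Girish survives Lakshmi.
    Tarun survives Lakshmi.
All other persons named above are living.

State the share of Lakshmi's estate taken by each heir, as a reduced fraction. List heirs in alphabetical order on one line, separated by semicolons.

There is no surviving spouse, so the entire estate passes to Lakshmi's descendants per stirpes.
The estate is divided into 5 equal shares of 1/5 among Usha, Sarita, Vikram, Tarun, Chetan.
Usha predeceased; the 1/5 allotted to Usha's branch passes to Usha's issue by representation.
The 1/5 is divided into 2 equal shares of 1/10 among Kavita, Aarav.
Kavita is living and takes 1/10.
Aarav is living and takes 1/10.
Sarita predeceased; the 1/5 allotted to Sarita's branch passes to Sarita's issue by representation.
The 1/5 is divided into 3 equal shares of 1/15 among Yamini, Priya, Jayant.
Yamini is living and takes 1/15.
Priya is living and takes 1/15.
Jayant is living and takes 1/15.
Vikram predeceased; the 1/5 allotted to Vikram's branch passes to Vikram's issue by representation.
The 1/5 is divided into 3 equal shares of 1/15 among Manoj, Bhavna, Girish.
Manoj is living and takes 1/15.
Bhavna is living and takes 1/15.
Girish is living and takes 1/15.
Tarun is living and takes 1/5.
Chetan is living and takes 1/5.

Aarav 1/10; Bhavna 1/15; Chetan 1/5; Girish 1/15; Jayant 1/15; Kavita 1/10; Manoj 1/15; Priya 1/15; Tarun 1/5; Yamini 1/15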